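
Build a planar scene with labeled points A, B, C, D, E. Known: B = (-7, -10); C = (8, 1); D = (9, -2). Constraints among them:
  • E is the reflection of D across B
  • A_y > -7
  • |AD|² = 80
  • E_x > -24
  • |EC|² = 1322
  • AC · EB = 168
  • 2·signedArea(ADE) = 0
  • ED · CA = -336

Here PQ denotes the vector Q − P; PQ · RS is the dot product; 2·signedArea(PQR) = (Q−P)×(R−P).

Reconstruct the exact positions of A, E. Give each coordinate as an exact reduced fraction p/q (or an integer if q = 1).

A = (1, -6)
E = (-23, -18)

1. E_x = -23  [E is the reflection of D across B]
2. E_y = -18  [E is the reflection of D across B]
   → E = (-23, -18)
3. A_x = 1  [2·signedArea(ADE) = 0 ∩ AC · EB = 168]
4. A_y = -6  [2·signedArea(ADE) = 0 ∩ AC · EB = 168]
   → A = (1, -6)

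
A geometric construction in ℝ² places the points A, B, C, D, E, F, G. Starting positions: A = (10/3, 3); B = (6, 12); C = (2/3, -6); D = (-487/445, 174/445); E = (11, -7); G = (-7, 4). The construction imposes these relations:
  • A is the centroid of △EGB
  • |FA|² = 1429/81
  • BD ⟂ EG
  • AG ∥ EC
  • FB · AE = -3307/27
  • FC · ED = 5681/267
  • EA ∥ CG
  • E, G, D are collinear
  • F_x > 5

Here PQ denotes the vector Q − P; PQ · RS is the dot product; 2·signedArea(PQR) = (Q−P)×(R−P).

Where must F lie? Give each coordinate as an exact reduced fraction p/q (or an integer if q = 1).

1. F_x = 53/9  [FC · ED = 5681/267 ∩ FB · AE = -3307/27]
2. F_y = -1/3  [FC · ED = 5681/267 ∩ FB · AE = -3307/27]
   → F = (53/9, -1/3)

F = (53/9, -1/3)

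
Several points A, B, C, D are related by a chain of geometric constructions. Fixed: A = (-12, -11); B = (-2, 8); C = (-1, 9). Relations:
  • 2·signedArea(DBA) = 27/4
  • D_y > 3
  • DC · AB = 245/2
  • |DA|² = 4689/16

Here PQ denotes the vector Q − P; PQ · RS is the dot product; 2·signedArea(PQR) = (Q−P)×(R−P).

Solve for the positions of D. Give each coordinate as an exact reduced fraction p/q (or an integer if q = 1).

D = (-15/4, 4)

1. D_x = -15/4  [DC · AB = 245/2 ∩ 2·signedArea(DBA) = 27/4]
2. D_y = 4  [DC · AB = 245/2 ∩ 2·signedArea(DBA) = 27/4]
   → D = (-15/4, 4)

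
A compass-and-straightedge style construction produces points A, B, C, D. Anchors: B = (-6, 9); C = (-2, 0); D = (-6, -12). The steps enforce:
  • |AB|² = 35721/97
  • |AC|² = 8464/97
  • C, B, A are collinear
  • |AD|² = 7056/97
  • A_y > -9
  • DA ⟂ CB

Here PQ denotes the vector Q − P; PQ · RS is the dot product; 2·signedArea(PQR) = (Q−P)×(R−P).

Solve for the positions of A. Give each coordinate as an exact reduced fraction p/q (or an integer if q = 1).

A = (174/97, -828/97)

1. A_x = 174/97  [C, B, A are collinear ∩ DA ⟂ CB]
2. A_y = -828/97  [C, B, A are collinear ∩ DA ⟂ CB]
   → A = (174/97, -828/97)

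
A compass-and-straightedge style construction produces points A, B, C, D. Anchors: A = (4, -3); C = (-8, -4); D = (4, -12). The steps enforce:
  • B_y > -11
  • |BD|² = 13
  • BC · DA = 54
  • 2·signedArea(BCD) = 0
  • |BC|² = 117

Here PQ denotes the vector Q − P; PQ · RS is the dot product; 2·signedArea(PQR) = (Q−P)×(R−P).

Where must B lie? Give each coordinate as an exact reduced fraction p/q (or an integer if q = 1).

B = (1, -10)

1. B_x = 1  [2·signedArea(BCD) = 0 ∩ BC · DA = 54]
2. B_y = -10  [2·signedArea(BCD) = 0 ∩ BC · DA = 54]
   → B = (1, -10)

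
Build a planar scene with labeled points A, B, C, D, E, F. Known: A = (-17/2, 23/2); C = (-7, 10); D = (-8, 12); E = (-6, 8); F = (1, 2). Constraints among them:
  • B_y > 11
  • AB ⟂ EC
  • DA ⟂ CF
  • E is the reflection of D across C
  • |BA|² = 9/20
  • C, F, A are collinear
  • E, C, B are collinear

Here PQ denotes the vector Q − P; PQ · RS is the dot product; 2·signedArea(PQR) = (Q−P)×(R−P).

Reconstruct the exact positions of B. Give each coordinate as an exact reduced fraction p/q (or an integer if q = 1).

B = (-79/10, 59/5)

1. B_x = -79/10  [E, C, B are collinear ∩ AB ⟂ EC]
2. B_y = 59/5  [E, C, B are collinear ∩ AB ⟂ EC]
   → B = (-79/10, 59/5)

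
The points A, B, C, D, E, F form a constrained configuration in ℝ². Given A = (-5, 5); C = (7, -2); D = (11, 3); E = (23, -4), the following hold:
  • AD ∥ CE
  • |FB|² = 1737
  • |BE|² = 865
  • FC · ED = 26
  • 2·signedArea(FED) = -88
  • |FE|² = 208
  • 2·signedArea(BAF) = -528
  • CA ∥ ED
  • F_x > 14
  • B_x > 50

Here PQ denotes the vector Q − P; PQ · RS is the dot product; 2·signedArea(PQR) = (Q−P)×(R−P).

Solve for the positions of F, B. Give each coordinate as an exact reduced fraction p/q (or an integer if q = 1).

B = (51, -13)
F = (15, 8)

1. F_x = 15  [2·signedArea(FED) = -88 ∩ FC · ED = 26]
2. F_y = 8  [2·signedArea(FED) = -88 ∩ FC · ED = 26]
   → F = (15, 8)
3. B_x = 51  [line -3·x + 20·y + 413 = 0 ∩ |FB|² = 1737]
4. B_y = -13  [line -3·x + 20·y + 413 = 0 ∩ |FB|² = 1737]
   → B = (51, -13)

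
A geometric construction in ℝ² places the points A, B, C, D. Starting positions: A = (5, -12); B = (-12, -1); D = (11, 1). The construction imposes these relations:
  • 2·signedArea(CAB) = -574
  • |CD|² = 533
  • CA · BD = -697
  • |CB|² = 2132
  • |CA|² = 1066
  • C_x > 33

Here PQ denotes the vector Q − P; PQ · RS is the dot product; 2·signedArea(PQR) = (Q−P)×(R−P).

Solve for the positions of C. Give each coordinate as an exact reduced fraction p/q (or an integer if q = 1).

1. C_x = 34  [2·signedArea(CAB) = -574 ∩ CA · BD = -697]
2. C_y = 3  [2·signedArea(CAB) = -574 ∩ CA · BD = -697]
   → C = (34, 3)

C = (34, 3)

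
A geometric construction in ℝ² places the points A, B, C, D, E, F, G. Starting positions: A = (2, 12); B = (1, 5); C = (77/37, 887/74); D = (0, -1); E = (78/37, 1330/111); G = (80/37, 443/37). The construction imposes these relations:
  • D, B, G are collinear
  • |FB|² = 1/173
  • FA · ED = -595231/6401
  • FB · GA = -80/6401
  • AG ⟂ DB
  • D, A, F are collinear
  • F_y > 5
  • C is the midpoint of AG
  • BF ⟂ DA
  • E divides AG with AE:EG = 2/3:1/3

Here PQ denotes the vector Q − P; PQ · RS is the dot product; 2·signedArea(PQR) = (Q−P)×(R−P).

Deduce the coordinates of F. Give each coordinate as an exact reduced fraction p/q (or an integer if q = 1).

1. F_x = 160/173  [D, A, F are collinear ∩ BF ⟂ DA]
2. F_y = 867/173  [D, A, F are collinear ∩ BF ⟂ DA]
   → F = (160/173, 867/173)

F = (160/173, 867/173)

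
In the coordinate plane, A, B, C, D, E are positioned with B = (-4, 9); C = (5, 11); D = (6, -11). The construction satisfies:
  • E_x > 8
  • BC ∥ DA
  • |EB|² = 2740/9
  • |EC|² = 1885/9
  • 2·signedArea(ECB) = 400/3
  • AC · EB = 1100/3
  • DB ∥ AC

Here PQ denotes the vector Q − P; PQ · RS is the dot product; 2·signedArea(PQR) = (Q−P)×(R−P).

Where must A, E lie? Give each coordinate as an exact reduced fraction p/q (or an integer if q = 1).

1. A_x = 15  [DB ∥ AC ∩ BC ∥ DA]
2. A_y = -9  [DB ∥ AC ∩ BC ∥ DA]
   → A = (15, -9)
3. E_x = 26/3  [2·signedArea(ECB) = 400/3 ∩ AC · EB = 1100/3]
4. E_y = -3  [2·signedArea(ECB) = 400/3 ∩ AC · EB = 1100/3]
   → E = (26/3, -3)

A = (15, -9)
E = (26/3, -3)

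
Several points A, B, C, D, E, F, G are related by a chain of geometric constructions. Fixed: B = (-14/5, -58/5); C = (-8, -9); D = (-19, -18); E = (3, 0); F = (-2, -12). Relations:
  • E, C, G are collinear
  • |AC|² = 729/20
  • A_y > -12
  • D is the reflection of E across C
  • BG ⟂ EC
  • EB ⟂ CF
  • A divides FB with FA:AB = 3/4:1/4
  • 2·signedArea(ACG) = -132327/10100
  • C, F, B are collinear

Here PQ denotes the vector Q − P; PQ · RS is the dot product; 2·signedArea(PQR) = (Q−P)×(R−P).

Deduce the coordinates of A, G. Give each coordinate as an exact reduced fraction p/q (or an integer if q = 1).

A = (-13/5, -117/10)
G = (-6221/1010, -7569/1010)

1. A_x = -13/5  [A divides FB with FA:AB = 3/4:1/4]
2. A_y = -117/10  [A divides FB with FA:AB = 3/4:1/4]
   → A = (-13/5, -117/10)
3. G_x = -6221/1010  [E, C, G are collinear ∩ BG ⟂ EC]
4. G_y = -7569/1010  [E, C, G are collinear ∩ BG ⟂ EC]
   → G = (-6221/1010, -7569/1010)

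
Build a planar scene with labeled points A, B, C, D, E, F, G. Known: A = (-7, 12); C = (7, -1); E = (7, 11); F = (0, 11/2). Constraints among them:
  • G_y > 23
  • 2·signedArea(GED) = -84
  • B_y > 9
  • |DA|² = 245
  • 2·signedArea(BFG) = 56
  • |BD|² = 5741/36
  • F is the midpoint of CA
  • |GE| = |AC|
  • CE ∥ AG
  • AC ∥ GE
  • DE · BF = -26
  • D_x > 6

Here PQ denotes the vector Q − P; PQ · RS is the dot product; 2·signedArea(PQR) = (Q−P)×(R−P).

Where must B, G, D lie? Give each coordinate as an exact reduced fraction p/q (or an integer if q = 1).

B = (-14/3, 59/6)
D = (7, 5)
G = (-7, 24)

1. G_x = -7  [AC ∥ GE ∩ CE ∥ AG]
2. G_y = 24  [AC ∥ GE ∩ CE ∥ AG]
   → G = (-7, 24)
3. D_x = 7  [line 13·x + 14·y + -161 = 0 ∩ |DA|² = 245]
4. D_y = 5  [line 13·x + 14·y + -161 = 0 ∩ |DA|² = 245]
   → D = (7, 5)
5. B_x = -14/3  [2·signedArea(BFG) = 56 ∩ DE · BF = -26]
6. B_y = 59/6  [2·signedArea(BFG) = 56 ∩ DE · BF = -26]
   → B = (-14/3, 59/6)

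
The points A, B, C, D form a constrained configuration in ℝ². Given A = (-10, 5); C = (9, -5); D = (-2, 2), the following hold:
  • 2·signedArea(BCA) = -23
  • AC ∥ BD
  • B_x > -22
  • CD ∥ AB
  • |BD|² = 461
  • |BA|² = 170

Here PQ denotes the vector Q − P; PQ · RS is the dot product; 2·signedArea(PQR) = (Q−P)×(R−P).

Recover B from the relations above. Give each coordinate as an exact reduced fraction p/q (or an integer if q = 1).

B = (-21, 12)

1. B_x = -21  [AC ∥ BD ∩ CD ∥ AB]
2. B_y = 12  [AC ∥ BD ∩ CD ∥ AB]
   → B = (-21, 12)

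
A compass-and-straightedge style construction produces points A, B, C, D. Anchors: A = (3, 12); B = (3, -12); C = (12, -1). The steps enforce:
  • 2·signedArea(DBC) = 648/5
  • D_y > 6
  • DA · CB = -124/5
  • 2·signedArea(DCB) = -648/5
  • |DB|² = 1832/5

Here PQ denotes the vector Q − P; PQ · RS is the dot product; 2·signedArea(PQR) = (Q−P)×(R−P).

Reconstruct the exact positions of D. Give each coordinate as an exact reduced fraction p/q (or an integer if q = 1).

D = (33/5, 34/5)

1. D_x = 33/5  [DA · CB = -124/5 ∩ 2·signedArea(DCB) = -648/5]
2. D_y = 34/5  [DA · CB = -124/5 ∩ 2·signedArea(DCB) = -648/5]
   → D = (33/5, 34/5)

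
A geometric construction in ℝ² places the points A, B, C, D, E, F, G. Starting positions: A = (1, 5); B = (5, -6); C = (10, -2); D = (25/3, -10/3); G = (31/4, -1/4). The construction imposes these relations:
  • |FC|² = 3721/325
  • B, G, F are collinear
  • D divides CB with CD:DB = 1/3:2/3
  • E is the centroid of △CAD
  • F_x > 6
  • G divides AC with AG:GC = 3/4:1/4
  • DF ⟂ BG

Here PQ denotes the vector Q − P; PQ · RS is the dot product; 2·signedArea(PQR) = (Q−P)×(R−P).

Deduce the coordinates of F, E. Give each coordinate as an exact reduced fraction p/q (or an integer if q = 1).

E = (58/9, -1/9)
F = (2164/325, -823/325)

1. F_x = 2164/325  [B, G, F are collinear ∩ DF ⟂ BG]
2. F_y = -823/325  [B, G, F are collinear ∩ DF ⟂ BG]
   → F = (2164/325, -823/325)
3. E_x = 58/9  [E is the centroid of △CAD]
4. E_y = -1/9  [E is the centroid of △CAD]
   → E = (58/9, -1/9)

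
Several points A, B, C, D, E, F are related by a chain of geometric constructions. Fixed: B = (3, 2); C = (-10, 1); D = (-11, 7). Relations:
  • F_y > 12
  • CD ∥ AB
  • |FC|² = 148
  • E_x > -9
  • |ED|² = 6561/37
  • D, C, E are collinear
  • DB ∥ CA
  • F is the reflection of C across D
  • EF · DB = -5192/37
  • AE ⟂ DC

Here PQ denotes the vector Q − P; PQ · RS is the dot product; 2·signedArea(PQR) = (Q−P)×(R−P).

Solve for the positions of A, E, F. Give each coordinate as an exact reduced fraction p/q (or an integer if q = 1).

1. A_x = 4  [CD ∥ AB ∩ DB ∥ CA]
2. A_y = -4  [CD ∥ AB ∩ DB ∥ CA]
   → A = (4, -4)
3. E_x = -326/37  [D, C, E are collinear ∩ AE ⟂ DC]
4. E_y = -227/37  [D, C, E are collinear ∩ AE ⟂ DC]
   → E = (-326/37, -227/37)
5. F_x = -12  [F is the reflection of C across D]
6. F_y = 13  [F is the reflection of C across D]
   → F = (-12, 13)

A = (4, -4)
E = (-326/37, -227/37)
F = (-12, 13)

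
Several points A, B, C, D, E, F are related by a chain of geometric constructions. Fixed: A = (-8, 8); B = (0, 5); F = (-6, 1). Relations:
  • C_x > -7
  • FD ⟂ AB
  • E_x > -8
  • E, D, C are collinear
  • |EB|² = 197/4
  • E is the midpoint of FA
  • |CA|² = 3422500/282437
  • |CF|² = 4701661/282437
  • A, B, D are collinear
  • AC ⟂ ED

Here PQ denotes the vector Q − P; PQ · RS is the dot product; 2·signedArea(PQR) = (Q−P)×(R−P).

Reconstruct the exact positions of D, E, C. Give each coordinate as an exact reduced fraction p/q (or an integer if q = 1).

1. D_x = -288/73  [A, B, D are collinear ∩ FD ⟂ AB]
2. D_y = 473/73  [A, B, D are collinear ∩ FD ⟂ AB]
   → D = (-288/73, 473/73)
3. E_x = -7  [E is the midpoint of FA]
4. E_y = 9/2  [E is the midpoint of FA]
   → E = (-7, 9/2)
5. C_x = -1724846/282437  [E, D, C are collinear ∩ AC ⟂ ED]
6. C_y = 1434396/282437  [E, D, C are collinear ∩ AC ⟂ ED]
   → C = (-1724846/282437, 1434396/282437)

C = (-1724846/282437, 1434396/282437)
D = (-288/73, 473/73)
E = (-7, 9/2)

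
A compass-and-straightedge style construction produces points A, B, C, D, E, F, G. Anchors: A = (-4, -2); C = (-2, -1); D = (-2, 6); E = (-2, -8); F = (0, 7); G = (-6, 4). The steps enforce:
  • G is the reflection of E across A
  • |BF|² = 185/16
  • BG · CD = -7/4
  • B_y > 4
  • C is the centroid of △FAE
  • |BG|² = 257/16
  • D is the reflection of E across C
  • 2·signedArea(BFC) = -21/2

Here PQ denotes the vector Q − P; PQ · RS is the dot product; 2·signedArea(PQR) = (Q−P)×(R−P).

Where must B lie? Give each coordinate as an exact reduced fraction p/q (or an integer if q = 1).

B = (-2, 17/4)

1. B_x = -2  [2·signedArea(BFC) = -21/2 ∩ BG · CD = -7/4]
2. B_y = 17/4  [2·signedArea(BFC) = -21/2 ∩ BG · CD = -7/4]
   → B = (-2, 17/4)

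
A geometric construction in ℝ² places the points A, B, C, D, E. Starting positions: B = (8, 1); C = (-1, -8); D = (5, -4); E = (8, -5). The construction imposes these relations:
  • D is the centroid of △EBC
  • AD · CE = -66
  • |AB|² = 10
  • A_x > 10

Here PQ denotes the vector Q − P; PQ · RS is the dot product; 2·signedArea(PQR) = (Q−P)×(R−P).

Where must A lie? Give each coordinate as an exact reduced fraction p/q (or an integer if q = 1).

1. A_x = 11  [line -9·x + -3·y + 99 = 0 ∩ |AB|² = 10]
2. A_y = 0  [line -9·x + -3·y + 99 = 0 ∩ |AB|² = 10]
   → A = (11, 0)

A = (11, 0)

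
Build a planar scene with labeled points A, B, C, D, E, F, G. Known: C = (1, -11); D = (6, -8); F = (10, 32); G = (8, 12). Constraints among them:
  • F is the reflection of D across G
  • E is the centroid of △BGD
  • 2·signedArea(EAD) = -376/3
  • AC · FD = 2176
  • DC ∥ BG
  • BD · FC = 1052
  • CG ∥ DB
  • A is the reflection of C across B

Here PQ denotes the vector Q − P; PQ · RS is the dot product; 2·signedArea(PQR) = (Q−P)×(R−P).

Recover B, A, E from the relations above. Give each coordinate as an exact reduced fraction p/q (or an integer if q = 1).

A = (25, 41)
B = (13, 15)
E = (9, 19/3)

1. B_x = 13  [DC ∥ BG ∩ CG ∥ DB]
2. B_y = 15  [DC ∥ BG ∩ CG ∥ DB]
   → B = (13, 15)
3. A_x = 25  [A is the reflection of C across B]
4. A_y = 41  [A is the reflection of C across B]
   → A = (25, 41)
5. E_x = 9  [E is the centroid of △BGD]
6. E_y = 19/3  [E is the centroid of △BGD]
   → E = (9, 19/3)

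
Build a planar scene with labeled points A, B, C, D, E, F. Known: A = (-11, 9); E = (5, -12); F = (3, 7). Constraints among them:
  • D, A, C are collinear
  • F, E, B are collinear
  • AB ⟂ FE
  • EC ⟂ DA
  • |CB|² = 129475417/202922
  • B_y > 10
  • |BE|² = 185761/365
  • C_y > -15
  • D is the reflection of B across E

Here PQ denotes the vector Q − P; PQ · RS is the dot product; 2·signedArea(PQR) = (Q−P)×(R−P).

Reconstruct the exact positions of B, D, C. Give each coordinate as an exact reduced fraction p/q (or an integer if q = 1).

1. B_x = 963/365  [F, E, B are collinear ∩ AB ⟂ FE]
2. B_y = 3809/365  [F, E, B are collinear ∩ AB ⟂ FE]
   → B = (963/365, 3809/365)
3. D_x = 2687/365  [D is the reflection of B across E]
4. D_y = -12569/365  [D is the reflection of B across E]
   → D = (2687/365, -12569/365)
5. C_x = -77233697/74066530  [D, A, C are collinear ∩ EC ⟂ DA]
6. C_y = -1077999171/74066530  [D, A, C are collinear ∩ EC ⟂ DA]
   → C = (-77233697/74066530, -1077999171/74066530)

B = (963/365, 3809/365)
C = (-77233697/74066530, -1077999171/74066530)
D = (2687/365, -12569/365)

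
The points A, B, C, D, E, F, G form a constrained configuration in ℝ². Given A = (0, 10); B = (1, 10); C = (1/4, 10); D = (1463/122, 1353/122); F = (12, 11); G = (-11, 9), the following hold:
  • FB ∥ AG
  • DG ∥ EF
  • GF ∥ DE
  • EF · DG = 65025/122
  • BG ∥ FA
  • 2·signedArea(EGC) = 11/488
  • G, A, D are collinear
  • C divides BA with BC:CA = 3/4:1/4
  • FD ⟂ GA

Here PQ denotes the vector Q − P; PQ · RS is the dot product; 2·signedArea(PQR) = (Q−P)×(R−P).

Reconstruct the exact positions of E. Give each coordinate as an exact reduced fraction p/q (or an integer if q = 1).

E = (4269/122, 1597/122)

1. E_x = 4269/122  [DG ∥ EF ∩ GF ∥ DE]
2. E_y = 1597/122  [DG ∥ EF ∩ GF ∥ DE]
   → E = (4269/122, 1597/122)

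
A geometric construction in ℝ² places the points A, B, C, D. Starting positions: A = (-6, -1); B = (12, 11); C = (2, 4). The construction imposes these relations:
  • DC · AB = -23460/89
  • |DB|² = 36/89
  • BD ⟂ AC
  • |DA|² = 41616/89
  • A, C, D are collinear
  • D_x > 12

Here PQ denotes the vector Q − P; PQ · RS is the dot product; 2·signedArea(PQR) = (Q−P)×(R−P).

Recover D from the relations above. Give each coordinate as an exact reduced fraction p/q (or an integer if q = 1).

D = (1098/89, 931/89)

1. D_x = 1098/89  [A, C, D are collinear ∩ BD ⟂ AC]
2. D_y = 931/89  [A, C, D are collinear ∩ BD ⟂ AC]
   → D = (1098/89, 931/89)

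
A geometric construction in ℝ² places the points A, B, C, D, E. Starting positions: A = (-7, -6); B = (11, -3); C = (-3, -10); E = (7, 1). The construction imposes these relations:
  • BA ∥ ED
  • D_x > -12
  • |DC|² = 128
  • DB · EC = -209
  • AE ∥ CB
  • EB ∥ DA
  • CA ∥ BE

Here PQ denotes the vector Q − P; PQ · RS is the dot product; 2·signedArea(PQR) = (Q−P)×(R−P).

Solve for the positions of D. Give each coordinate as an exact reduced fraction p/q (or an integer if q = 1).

1. D_x = -11  [EB ∥ DA ∩ BA ∥ ED]
2. D_y = -2  [EB ∥ DA ∩ BA ∥ ED]
   → D = (-11, -2)

D = (-11, -2)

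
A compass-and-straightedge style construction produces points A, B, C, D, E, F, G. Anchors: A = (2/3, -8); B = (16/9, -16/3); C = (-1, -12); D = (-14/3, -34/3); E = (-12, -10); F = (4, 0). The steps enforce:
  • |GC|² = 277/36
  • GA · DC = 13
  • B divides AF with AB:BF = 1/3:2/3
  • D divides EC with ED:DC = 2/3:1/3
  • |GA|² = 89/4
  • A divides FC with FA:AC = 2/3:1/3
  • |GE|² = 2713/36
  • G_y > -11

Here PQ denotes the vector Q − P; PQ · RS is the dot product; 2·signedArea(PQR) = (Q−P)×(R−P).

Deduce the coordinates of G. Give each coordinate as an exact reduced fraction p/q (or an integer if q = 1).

1. G_x = -10/3  [line -11/3·x + 2/3·y + -47/9 = 0 ∩ |GC|² = 277/36]
2. G_y = -21/2  [line -11/3·x + 2/3·y + -47/9 = 0 ∩ |GC|² = 277/36]
   → G = (-10/3, -21/2)

G = (-10/3, -21/2)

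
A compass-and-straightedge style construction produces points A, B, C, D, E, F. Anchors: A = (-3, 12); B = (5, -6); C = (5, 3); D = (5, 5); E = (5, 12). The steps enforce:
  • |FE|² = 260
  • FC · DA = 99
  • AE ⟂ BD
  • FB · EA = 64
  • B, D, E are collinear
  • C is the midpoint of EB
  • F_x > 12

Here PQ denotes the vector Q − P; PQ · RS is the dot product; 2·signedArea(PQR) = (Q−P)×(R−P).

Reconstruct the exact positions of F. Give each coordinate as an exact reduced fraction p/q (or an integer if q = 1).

1. F_x = 13  [FC · DA = 99 ∩ FB · EA = 64]
2. F_y = -2  [FC · DA = 99 ∩ FB · EA = 64]
   → F = (13, -2)

F = (13, -2)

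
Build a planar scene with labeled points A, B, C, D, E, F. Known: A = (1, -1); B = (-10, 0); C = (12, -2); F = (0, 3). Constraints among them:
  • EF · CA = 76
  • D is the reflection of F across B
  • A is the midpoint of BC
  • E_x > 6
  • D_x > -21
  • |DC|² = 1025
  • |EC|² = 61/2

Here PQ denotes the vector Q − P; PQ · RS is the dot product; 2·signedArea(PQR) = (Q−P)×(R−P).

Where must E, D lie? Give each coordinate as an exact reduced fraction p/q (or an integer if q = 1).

D = (-20, -3)
E = (13/2, -3/2)

1. E_x = 13/2  [line 11·x + -1·y + -73 = 0 ∩ |EC|² = 61/2]
2. E_y = -3/2  [line 11·x + -1·y + -73 = 0 ∩ |EC|² = 61/2]
   → E = (13/2, -3/2)
3. D_x = -20  [D is the reflection of F across B]
4. D_y = -3  [D is the reflection of F across B]
   → D = (-20, -3)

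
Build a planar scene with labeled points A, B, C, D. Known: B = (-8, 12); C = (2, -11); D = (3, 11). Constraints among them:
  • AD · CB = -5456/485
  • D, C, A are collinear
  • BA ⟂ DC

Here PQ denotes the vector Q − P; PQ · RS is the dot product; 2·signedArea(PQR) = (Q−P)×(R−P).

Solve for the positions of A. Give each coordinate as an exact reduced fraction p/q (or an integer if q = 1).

A = (1466/485, 5577/485)

1. A_x = 1466/485  [D, C, A are collinear ∩ BA ⟂ DC]
2. A_y = 5577/485  [D, C, A are collinear ∩ BA ⟂ DC]
   → A = (1466/485, 5577/485)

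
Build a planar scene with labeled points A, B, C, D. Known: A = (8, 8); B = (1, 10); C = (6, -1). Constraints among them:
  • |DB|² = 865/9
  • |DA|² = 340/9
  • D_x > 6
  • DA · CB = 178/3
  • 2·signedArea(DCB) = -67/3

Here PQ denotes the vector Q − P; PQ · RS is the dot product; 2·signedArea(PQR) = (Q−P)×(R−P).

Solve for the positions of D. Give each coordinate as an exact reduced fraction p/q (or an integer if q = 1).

D = (20/3, 2)

1. D_x = 20/3  [DA · CB = 178/3 ∩ 2·signedArea(DCB) = -67/3]
2. D_y = 2  [DA · CB = 178/3 ∩ 2·signedArea(DCB) = -67/3]
   → D = (20/3, 2)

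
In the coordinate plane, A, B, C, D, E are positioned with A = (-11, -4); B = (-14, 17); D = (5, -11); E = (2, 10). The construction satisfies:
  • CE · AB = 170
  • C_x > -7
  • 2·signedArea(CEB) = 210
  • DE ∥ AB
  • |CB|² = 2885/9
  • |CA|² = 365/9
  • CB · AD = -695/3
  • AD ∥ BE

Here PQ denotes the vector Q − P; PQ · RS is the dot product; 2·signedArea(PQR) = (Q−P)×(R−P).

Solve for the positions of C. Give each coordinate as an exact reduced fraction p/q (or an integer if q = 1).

1. C_x = -20/3  [CE · AB = 170 ∩ 2·signedArea(CEB) = 210]
2. C_y = 2/3  [CE · AB = 170 ∩ 2·signedArea(CEB) = 210]
   → C = (-20/3, 2/3)

C = (-20/3, 2/3)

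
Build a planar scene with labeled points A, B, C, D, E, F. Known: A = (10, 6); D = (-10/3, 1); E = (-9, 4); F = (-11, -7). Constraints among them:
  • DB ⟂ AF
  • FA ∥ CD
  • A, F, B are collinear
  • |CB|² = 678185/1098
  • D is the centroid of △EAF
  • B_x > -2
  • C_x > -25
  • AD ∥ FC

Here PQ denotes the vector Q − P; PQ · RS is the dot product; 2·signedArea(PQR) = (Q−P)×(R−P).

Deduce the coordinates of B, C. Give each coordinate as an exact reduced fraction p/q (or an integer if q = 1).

B = (-229/122, -165/122)
C = (-73/3, -12)

1. B_x = -229/122  [A, F, B are collinear ∩ DB ⟂ AF]
2. B_y = -165/122  [A, F, B are collinear ∩ DB ⟂ AF]
   → B = (-229/122, -165/122)
3. C_x = -73/3  [FA ∥ CD ∩ AD ∥ FC]
4. C_y = -12  [FA ∥ CD ∩ AD ∥ FC]
   → C = (-73/3, -12)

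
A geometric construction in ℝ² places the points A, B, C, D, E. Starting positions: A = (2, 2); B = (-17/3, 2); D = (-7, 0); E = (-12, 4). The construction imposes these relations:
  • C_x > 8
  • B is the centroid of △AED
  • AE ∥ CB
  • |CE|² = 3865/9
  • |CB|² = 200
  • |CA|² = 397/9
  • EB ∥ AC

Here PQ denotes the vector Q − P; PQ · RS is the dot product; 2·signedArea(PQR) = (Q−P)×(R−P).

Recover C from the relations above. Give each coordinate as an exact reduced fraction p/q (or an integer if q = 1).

C = (25/3, 0)

1. C_x = 25/3  [AE ∥ CB ∩ EB ∥ AC]
2. C_y = 0  [AE ∥ CB ∩ EB ∥ AC]
   → C = (25/3, 0)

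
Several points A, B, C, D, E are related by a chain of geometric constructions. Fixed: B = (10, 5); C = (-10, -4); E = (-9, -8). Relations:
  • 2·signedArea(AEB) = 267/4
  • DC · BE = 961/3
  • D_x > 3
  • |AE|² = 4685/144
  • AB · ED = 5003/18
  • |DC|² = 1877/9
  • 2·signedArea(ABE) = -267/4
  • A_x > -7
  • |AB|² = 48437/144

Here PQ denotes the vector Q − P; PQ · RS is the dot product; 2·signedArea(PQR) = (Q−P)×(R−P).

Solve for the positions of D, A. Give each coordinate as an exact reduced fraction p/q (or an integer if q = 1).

1. D_x = 11/3  [line 19·x + 13·y + -235/3 = 0 ∩ |DC|² = 1877/9]
2. D_y = 2/3  [line 19·x + 13·y + -235/3 = 0 ∩ |DC|² = 1877/9]
   → D = (11/3, 2/3)
3. A_x = -79/12  [2·signedArea(AEB) = 267/4 ∩ AB · ED = 5003/18]
4. A_y = -17/6  [2·signedArea(AEB) = 267/4 ∩ AB · ED = 5003/18]
   → A = (-79/12, -17/6)

A = (-79/12, -17/6)
D = (11/3, 2/3)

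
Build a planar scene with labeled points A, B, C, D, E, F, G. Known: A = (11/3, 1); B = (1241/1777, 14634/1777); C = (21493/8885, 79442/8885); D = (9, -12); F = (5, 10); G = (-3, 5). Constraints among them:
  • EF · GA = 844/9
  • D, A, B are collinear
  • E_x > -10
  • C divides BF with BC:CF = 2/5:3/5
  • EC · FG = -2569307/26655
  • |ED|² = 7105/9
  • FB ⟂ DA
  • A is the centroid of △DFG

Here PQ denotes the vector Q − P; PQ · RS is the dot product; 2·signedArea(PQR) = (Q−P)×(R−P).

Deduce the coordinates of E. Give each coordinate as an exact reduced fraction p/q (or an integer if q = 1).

E = (-29/3, 9)

1. E_x = -29/3  [EF · GA = 844/9 ∩ EC · FG = -2569307/26655]
2. E_y = 9  [EF · GA = 844/9 ∩ EC · FG = -2569307/26655]
   → E = (-29/3, 9)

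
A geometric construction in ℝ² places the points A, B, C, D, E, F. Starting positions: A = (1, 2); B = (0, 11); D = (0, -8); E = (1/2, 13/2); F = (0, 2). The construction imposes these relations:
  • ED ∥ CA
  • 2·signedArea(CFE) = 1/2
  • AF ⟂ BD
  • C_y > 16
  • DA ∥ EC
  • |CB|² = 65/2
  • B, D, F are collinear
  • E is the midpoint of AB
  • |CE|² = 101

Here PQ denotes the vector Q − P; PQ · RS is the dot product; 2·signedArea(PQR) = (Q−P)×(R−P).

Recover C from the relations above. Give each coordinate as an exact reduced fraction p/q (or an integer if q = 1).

1. C_x = 3/2  [ED ∥ CA ∩ DA ∥ EC]
2. C_y = 33/2  [ED ∥ CA ∩ DA ∥ EC]
   → C = (3/2, 33/2)

C = (3/2, 33/2)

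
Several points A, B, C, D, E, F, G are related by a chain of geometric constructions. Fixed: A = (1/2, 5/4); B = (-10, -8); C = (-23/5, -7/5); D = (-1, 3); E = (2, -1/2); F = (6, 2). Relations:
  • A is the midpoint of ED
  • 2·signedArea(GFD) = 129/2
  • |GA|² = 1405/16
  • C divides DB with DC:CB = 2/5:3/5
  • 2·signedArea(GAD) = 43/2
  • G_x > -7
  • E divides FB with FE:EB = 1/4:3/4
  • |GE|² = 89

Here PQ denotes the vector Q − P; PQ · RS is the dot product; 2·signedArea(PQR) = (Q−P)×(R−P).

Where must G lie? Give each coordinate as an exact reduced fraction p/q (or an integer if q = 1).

1. G_x = -6  [2·signedArea(GFD) = 129/2 ∩ 2·signedArea(GAD) = 43/2]
2. G_y = -11/2  [2·signedArea(GFD) = 129/2 ∩ 2·signedArea(GAD) = 43/2]
   → G = (-6, -11/2)

G = (-6, -11/2)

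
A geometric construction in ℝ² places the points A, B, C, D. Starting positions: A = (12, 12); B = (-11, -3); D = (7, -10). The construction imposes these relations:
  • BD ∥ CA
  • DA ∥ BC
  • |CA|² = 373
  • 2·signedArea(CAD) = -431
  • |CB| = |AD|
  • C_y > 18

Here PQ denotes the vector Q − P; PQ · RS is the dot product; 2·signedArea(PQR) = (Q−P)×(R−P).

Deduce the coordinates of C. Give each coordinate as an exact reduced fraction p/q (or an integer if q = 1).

C = (-6, 19)

1. C_x = -6  [BD ∥ CA ∩ DA ∥ BC]
2. C_y = 19  [BD ∥ CA ∩ DA ∥ BC]
   → C = (-6, 19)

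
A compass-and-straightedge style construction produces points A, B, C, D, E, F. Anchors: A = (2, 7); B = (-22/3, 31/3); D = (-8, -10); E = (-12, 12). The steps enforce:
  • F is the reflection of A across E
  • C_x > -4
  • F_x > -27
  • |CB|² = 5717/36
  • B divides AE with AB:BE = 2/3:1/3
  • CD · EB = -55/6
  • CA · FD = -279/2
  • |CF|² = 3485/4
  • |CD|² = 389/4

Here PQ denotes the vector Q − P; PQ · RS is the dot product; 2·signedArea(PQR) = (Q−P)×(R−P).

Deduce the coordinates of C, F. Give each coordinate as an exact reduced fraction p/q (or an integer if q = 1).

1. C_x = -3  [line -14/3·x + 5/3·y + -23/2 = 0 ∩ |CD|² = 389/4]
2. C_y = -3/2  [line -14/3·x + 5/3·y + -23/2 = 0 ∩ |CD|² = 389/4]
   → C = (-3, -3/2)
3. F_x = -26  [F is the reflection of A across E]
4. F_y = 17  [F is the reflection of A across E]
   → F = (-26, 17)

C = (-3, -3/2)
F = (-26, 17)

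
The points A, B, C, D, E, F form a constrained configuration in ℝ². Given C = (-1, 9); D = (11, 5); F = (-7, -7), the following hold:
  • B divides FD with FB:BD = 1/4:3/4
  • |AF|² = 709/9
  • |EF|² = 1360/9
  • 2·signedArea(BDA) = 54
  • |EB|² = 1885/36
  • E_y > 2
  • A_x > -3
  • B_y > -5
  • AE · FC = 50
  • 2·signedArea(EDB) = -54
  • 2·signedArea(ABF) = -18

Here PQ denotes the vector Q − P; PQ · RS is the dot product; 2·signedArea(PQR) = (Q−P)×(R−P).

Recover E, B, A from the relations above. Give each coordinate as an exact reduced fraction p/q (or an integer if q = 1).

A = (-2, 1/3)
B = (-5/2, -4)
E = (1, 7/3)

1. B_x = -5/2  [B divides FD with FB:BD = 1/4:3/4]
2. B_y = -4  [B divides FD with FB:BD = 1/4:3/4]
   → B = (-5/2, -4)
3. A_x = -2  [line 3·x + -9/2·y + 15/2 = 0 ∩ |AF|² = 709/9]
4. A_y = 1/3  [line 3·x + -9/2·y + 15/2 = 0 ∩ |AF|² = 709/9]
   → A = (-2, 1/3)
5. E_x = 1  [2·signedArea(EDB) = -54 ∩ AE · FC = 50]
6. E_y = 7/3  [2·signedArea(EDB) = -54 ∩ AE · FC = 50]
   → E = (1, 7/3)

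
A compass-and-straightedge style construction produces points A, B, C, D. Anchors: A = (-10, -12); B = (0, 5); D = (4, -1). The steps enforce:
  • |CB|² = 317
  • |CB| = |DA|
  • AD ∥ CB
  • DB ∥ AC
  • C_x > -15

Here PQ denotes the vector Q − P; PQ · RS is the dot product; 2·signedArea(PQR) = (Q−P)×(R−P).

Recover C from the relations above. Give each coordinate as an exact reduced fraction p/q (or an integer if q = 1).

1. C_x = -14  [AD ∥ CB ∩ DB ∥ AC]
2. C_y = -6  [AD ∥ CB ∩ DB ∥ AC]
   → C = (-14, -6)

C = (-14, -6)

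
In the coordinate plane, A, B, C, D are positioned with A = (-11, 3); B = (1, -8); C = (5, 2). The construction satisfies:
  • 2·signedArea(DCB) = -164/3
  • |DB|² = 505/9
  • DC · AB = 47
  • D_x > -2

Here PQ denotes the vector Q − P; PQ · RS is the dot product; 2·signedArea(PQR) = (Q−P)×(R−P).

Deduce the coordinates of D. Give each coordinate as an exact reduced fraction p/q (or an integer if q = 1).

D = (-5/3, -1)

1. D_x = -5/3  [2·signedArea(DCB) = -164/3 ∩ DC · AB = 47]
2. D_y = -1  [2·signedArea(DCB) = -164/3 ∩ DC · AB = 47]
   → D = (-5/3, -1)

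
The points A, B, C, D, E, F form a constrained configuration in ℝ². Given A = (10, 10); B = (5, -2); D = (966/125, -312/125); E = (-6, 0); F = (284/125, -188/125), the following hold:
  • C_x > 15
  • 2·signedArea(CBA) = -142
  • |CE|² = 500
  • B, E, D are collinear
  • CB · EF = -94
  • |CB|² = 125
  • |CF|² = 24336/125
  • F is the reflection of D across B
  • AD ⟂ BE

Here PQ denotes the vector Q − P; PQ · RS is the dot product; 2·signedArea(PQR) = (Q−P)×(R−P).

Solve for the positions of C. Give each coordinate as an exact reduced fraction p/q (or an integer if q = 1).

1. C_x = 16  [2·signedArea(CBA) = -142 ∩ CB · EF = -94]
2. C_y = -4  [2·signedArea(CBA) = -142 ∩ CB · EF = -94]
   → C = (16, -4)

C = (16, -4)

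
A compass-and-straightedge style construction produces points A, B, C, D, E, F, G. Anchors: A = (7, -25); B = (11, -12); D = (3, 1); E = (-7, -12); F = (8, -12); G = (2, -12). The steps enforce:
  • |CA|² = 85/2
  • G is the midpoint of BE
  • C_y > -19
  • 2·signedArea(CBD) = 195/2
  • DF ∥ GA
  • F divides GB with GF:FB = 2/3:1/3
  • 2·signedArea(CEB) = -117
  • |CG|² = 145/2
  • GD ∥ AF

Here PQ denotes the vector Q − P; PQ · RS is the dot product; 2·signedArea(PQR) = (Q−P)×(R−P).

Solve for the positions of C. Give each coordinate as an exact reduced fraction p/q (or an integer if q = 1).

C = (15/2, -37/2)

1. C_x = 15/2  [2·signedArea(CBD) = 195/2 ∩ 2·signedArea(CEB) = -117]
2. C_y = -37/2  [2·signedArea(CBD) = 195/2 ∩ 2·signedArea(CEB) = -117]
   → C = (15/2, -37/2)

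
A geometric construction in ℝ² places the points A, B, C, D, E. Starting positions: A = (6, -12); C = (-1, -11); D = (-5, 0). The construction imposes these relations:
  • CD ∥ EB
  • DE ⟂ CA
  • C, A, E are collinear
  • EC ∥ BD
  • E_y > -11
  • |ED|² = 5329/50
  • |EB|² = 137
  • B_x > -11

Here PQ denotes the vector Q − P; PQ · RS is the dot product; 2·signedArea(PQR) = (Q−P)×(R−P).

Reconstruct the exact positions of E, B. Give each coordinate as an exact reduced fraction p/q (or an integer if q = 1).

B = (-523/50, 39/50)
E = (-323/50, -511/50)

1. E_x = -323/50  [C, A, E are collinear ∩ DE ⟂ CA]
2. E_y = -511/50  [C, A, E are collinear ∩ DE ⟂ CA]
   → E = (-323/50, -511/50)
3. B_x = -523/50  [EC ∥ BD ∩ CD ∥ EB]
4. B_y = 39/50  [EC ∥ BD ∩ CD ∥ EB]
   → B = (-523/50, 39/50)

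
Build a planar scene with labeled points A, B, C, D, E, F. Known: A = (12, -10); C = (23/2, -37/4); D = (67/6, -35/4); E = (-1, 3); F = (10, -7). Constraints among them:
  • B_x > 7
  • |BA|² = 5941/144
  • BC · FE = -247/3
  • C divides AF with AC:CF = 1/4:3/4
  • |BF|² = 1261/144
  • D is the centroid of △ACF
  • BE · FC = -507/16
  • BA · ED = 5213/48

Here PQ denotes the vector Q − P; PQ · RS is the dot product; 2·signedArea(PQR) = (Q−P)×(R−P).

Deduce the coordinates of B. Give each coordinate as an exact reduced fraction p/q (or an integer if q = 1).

1. B_x = 15/2  [BE · FC = -507/16 ∩ BA · ED = 5213/48]
2. B_y = -65/12  [BE · FC = -507/16 ∩ BA · ED = 5213/48]
   → B = (15/2, -65/12)

B = (15/2, -65/12)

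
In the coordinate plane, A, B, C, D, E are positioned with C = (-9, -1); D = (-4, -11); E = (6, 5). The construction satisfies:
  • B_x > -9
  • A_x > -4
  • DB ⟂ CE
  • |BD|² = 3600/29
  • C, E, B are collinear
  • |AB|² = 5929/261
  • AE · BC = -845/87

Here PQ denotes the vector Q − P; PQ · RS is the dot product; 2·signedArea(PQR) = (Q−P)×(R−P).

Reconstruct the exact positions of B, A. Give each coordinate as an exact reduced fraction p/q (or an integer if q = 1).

1. B_x = -236/29  [C, E, B are collinear ∩ DB ⟂ CE]
2. B_y = -19/29  [C, E, B are collinear ∩ DB ⟂ CE]
   → B = (-236/29, -19/29)
3. A_x = -323/87  [line 25/29·x + 10/29·y + 245/87 = 0 ∩ |AB|² = 5929/261]
4. A_y = 97/87  [line 25/29·x + 10/29·y + 245/87 = 0 ∩ |AB|² = 5929/261]
   → A = (-323/87, 97/87)

A = (-323/87, 97/87)
B = (-236/29, -19/29)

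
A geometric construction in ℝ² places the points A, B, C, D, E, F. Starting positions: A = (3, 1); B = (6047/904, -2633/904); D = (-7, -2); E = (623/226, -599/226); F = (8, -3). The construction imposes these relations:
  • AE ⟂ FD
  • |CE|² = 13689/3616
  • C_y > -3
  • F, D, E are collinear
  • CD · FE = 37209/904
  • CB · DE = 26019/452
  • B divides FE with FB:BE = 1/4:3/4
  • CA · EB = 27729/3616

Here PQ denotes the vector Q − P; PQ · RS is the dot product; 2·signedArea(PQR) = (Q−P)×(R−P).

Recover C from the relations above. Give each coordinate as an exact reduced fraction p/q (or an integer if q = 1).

1. C_x = 737/904  [line 1185/226·x + -79/226·y + -4661/904 = 0 ∩ |CE|² = 13689/3616]
2. C_y = -2279/904  [line 1185/226·x + -79/226·y + -4661/904 = 0 ∩ |CE|² = 13689/3616]
   → C = (737/904, -2279/904)

C = (737/904, -2279/904)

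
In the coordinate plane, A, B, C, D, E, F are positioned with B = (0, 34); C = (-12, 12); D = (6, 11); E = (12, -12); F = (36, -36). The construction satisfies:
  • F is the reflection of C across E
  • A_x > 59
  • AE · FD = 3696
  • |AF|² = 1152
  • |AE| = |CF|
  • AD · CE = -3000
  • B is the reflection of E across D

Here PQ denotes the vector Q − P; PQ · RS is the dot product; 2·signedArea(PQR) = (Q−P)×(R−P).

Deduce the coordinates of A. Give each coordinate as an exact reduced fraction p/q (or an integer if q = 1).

A = (60, -60)

1. A_x = 60  [AD · CE = -3000 ∩ AE · FD = 3696]
2. A_y = -60  [AD · CE = -3000 ∩ AE · FD = 3696]
   → A = (60, -60)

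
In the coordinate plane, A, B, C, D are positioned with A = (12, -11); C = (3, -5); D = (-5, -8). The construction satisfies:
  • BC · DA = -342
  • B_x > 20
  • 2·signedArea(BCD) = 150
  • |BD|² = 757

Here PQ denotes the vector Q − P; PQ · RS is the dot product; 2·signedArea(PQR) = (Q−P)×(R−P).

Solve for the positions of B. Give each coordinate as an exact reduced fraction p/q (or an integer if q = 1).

1. B_x = 21  [2·signedArea(BCD) = 150 ∩ BC · DA = -342]
2. B_y = -17  [2·signedArea(BCD) = 150 ∩ BC · DA = -342]
   → B = (21, -17)

B = (21, -17)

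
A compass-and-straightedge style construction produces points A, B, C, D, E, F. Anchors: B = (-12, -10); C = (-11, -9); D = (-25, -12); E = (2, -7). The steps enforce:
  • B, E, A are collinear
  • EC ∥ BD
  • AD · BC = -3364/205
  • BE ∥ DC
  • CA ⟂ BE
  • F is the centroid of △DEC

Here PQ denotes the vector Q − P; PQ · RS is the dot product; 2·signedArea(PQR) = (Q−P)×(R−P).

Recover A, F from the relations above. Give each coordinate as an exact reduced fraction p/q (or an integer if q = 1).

1. A_x = -2222/205  [B, E, A are collinear ∩ CA ⟂ BE]
2. A_y = -1999/205  [B, E, A are collinear ∩ CA ⟂ BE]
   → A = (-2222/205, -1999/205)
3. F_x = -34/3  [F is the centroid of △DEC]
4. F_y = -28/3  [F is the centroid of △DEC]
   → F = (-34/3, -28/3)

A = (-2222/205, -1999/205)
F = (-34/3, -28/3)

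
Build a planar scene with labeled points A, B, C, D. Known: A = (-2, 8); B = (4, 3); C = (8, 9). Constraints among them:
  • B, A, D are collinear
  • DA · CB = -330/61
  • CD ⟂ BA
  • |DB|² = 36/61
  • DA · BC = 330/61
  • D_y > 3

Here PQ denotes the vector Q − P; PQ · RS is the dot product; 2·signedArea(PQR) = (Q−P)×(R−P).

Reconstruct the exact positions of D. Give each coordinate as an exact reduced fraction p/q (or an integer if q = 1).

1. D_x = 208/61  [B, A, D are collinear ∩ CD ⟂ BA]
2. D_y = 213/61  [B, A, D are collinear ∩ CD ⟂ BA]
   → D = (208/61, 213/61)

D = (208/61, 213/61)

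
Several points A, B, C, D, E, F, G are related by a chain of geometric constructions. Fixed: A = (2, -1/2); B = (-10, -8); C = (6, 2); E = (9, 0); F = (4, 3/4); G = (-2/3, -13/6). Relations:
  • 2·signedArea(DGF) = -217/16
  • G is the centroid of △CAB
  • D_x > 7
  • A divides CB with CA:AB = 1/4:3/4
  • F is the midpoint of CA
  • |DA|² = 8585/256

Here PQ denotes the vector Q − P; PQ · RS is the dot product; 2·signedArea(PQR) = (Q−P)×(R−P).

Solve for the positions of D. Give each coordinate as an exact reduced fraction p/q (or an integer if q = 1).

1. D_x = 31/4  [line -35/12·x + 14/3·y + 1043/48 = 0 ∩ |DA|² = 8585/256]
2. D_y = 3/16  [line -35/12·x + 14/3·y + 1043/48 = 0 ∩ |DA|² = 8585/256]
   → D = (31/4, 3/16)

D = (31/4, 3/16)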